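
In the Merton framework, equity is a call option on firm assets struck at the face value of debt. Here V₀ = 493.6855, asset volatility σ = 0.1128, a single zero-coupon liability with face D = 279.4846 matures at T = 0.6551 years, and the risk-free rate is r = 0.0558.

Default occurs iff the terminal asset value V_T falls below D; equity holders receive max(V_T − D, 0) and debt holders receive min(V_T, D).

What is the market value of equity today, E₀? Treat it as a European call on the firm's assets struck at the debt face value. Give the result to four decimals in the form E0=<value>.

E0=224.2329

d₁ = [ln(V₀/D) + (r + σ²/2)T] / (σ√T)
   = [ln(493.6855/279.4846) + (0.0558 + 0.5·0.1128²)·0.6551] / (0.1128·√0.6551)
   = [0.568951 + 0.040722] / 0.091298 = 6.677818
d₂ = d₁ − σ√T = 6.677818 − 0.091298 = 6.586520
N(d₁) = 1.000000,  N(d₂) = 1.000000,  e^(−rT) = 0.964105
E₀ = V₀·N(d₁) − D·e^(−rT)·N(d₂)
   = 493.6855·1.000000 − 279.4846·0.964105·1.000000 = 224.232868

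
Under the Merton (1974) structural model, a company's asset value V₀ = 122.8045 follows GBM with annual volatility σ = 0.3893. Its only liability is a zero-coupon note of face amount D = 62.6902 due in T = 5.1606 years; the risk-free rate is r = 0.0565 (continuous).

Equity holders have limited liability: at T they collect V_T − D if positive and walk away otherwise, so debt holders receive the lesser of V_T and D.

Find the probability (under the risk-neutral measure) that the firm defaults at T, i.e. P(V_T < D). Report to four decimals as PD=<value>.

d₁ = [ln(V₀/D) + (r + σ²/2)T] / (σ√T)
   = [ln(122.8045/62.6902) + (0.0565 + 0.5·0.3893²)·5.1606] / (0.3893·√5.1606)
   = [0.672389 + 0.682630] / 0.884371 = 1.532183
d₂ = d₁ − σ√T = 1.532183 − 0.884371 = 0.647812
risk-neutral PD = N(−d₂) = N(-0.647812) = 0.258553

PD=0.2586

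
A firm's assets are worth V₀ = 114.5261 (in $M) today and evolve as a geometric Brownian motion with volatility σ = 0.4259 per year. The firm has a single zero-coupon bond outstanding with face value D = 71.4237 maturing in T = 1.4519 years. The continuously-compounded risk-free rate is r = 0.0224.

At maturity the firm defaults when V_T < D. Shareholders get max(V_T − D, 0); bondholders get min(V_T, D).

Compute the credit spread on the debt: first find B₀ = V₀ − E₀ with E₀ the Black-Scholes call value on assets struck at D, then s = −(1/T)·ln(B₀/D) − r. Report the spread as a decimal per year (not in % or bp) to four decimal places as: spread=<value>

d₁ = [ln(V₀/D) + (r + σ²/2)T] / (σ√T)
   = [ln(114.5261/71.4237) + (0.0224 + 0.5·0.4259²)·1.4519] / (0.4259·√1.4519)
   = [0.472173 + 0.164203] / 0.513187 = 1.240046
d₂ = d₁ − σ√T = 1.240046 − 0.513187 = 0.726859
N(d₁) = 0.892521,  N(d₂) = 0.766344,  e^(−rT) = 0.968001
E₀ = V₀·N(d₁) − D·e^(−rT)·N(d₂)
   = 114.5261·0.892521 − 71.4237·0.968001·0.766344 = 49.233314
B₀ = V₀ − E₀ = 114.5261 − 49.233314 = 65.292786
spread = −(1/T)·ln(B₀/D) − r = −(1/1.4519)·ln(65.292786/71.4237) − 0.0224 = 0.03941431

spread=0.0394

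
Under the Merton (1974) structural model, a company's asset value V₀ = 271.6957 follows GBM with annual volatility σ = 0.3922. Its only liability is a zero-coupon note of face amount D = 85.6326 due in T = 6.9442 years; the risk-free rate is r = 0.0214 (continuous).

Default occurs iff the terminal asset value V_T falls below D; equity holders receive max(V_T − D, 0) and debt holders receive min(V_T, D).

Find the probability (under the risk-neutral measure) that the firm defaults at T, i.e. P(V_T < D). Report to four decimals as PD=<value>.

PD=0.2284

d₁ = [ln(V₀/D) + (r + σ²/2)T] / (σ√T)
   = [ln(271.6957/85.6326) + (0.0214 + 0.5·0.3922²)·6.9442] / (0.3922·√6.9442)
   = [1.154617 + 0.682687] / 1.033520 = 1.777716
d₂ = d₁ − σ√T = 1.777716 − 1.033520 = 0.744196
risk-neutral PD = N(−d₂) = N(-0.744196) = 0.228379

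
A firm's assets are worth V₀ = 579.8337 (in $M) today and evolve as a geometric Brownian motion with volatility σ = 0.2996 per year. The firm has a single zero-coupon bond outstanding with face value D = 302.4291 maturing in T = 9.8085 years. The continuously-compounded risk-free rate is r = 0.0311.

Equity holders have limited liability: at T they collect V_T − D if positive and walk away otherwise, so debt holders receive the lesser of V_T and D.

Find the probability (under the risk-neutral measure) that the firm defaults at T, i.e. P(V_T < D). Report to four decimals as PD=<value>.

d₁ = [ln(V₀/D) + (r + σ²/2)T] / (σ√T)
   = [ln(579.8337/302.4291) + (0.0311 + 0.5·0.2996²)·9.8085] / (0.2996·√9.8085)
   = [0.650894 + 0.745251] / 0.938303 = 1.487947
d₂ = d₁ − σ√T = 1.487947 − 0.938303 = 0.549644
risk-neutral PD = N(−d₂) = N(-0.549644) = 0.291282

PD=0.2913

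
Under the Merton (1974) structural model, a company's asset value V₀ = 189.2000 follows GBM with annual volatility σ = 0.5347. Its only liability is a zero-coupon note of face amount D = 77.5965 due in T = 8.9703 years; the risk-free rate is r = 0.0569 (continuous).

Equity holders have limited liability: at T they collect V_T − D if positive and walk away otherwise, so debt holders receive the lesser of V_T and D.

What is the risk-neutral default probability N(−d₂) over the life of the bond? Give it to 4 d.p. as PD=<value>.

PD=0.4703

d₁ = [ln(V₀/D) + (r + σ²/2)T] / (σ√T)
   = [ln(189.2000/77.5965) + (0.0569 + 0.5·0.5347²)·8.9703] / (0.5347·√8.9703)
   = [0.891282 + 1.792733] / 1.601451 = 1.675989
d₂ = d₁ − σ√T = 1.675989 − 1.601451 = 0.074538
risk-neutral PD = N(−d₂) = N(-0.074538) = 0.470291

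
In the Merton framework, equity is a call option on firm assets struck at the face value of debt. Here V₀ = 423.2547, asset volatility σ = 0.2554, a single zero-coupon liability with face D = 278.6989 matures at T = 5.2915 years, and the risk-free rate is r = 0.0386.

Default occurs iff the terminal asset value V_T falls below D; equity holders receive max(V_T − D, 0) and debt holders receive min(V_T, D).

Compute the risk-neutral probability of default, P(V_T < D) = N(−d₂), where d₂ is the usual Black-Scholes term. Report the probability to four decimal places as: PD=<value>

PD=0.2221

d₁ = [ln(V₀/D) + (r + σ²/2)T] / (σ√T)
   = [ln(423.2547/278.6989) + (0.0386 + 0.5·0.2554²)·5.2915] / (0.2554·√5.2915)
   = [0.417842 + 0.376832] / 0.587503 = 1.352629
d₂ = d₁ − σ√T = 1.352629 − 0.587503 = 0.765126
risk-neutral PD = N(−d₂) = N(-0.765126) = 0.222098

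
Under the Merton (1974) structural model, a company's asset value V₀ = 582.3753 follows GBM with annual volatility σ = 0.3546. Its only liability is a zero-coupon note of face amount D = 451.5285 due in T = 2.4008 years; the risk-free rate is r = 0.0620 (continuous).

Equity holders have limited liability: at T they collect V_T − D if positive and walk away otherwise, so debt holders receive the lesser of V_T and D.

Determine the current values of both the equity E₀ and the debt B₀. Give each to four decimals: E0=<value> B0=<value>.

E0=227.7995 B0=354.5758

d₁ = [ln(V₀/D) + (r + σ²/2)T] / (σ√T)
   = [ln(582.3753/451.5285) + (0.0620 + 0.5·0.3546²)·2.4008] / (0.3546·√2.4008)
   = [0.254477 + 0.299789] / 0.549436 = 1.008792
d₂ = d₁ − σ√T = 1.008792 − 0.549436 = 0.459356
N(d₁) = 0.843463,  N(d₂) = 0.677011,  e^(−rT) = 0.861699
E₀ = V₀·N(d₁) − D·e^(−rT)·N(d₂)
   = 582.3753·0.843463 − 451.5285·0.861699·0.677011 = 227.799466
B₀ = V₀ − E₀ = 582.3753 − 227.799466 = 354.575834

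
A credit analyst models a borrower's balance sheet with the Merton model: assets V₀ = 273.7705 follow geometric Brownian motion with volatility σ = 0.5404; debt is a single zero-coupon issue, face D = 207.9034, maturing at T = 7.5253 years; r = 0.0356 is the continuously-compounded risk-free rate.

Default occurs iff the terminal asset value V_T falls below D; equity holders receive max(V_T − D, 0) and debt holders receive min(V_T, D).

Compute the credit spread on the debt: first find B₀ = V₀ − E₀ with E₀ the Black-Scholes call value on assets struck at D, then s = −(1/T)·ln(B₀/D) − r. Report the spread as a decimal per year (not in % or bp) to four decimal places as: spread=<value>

d₁ = [ln(V₀/D) + (r + σ²/2)T] / (σ√T)
   = [ln(273.7705/207.9034) + (0.0356 + 0.5·0.5404²)·7.5253] / (0.5404·√7.5253)
   = [0.275217 + 1.366715] / 1.482440 = 1.107587
d₂ = d₁ − σ√T = 1.107587 − 1.482440 = -0.374853
N(d₁) = 0.865980,  N(d₂) = 0.353885,  e^(−rT) = 0.764984
E₀ = V₀·N(d₁) − D·e^(−rT)·N(d₂)
   = 273.7705·0.865980 − 207.9034·0.764984·0.353885 = 180.796955
B₀ = V₀ − E₀ = 273.7705 − 180.796955 = 92.973545
spread = −(1/T)·ln(B₀/D) − r = −(1/7.5253)·ln(92.973545/207.9034) − 0.0356 = 0.07134039

spread=0.0713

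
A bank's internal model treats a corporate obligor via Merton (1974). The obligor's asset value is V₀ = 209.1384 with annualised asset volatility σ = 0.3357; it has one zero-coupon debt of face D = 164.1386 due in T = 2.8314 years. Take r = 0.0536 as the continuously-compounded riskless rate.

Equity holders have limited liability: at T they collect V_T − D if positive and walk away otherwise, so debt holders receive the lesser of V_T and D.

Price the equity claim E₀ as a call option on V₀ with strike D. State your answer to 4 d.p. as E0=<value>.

d₁ = [ln(V₀/D) + (r + σ²/2)T] / (σ√T)
   = [ln(209.1384/164.1386) + (0.0536 + 0.5·0.3357²)·2.8314] / (0.3357·√2.8314)
   = [0.242285 + 0.311305] / 0.564874 = 0.980022
d₂ = d₁ − σ√T = 0.980022 − 0.564874 = 0.415148
N(d₁) = 0.836462,  N(d₂) = 0.660983,  e^(−rT) = 0.859192
E₀ = V₀·N(d₁) − D·e^(−rT)·N(d₂)
   = 209.1384·0.836462 − 164.1386·0.859192·0.660983 = 81.720245

E0=81.7202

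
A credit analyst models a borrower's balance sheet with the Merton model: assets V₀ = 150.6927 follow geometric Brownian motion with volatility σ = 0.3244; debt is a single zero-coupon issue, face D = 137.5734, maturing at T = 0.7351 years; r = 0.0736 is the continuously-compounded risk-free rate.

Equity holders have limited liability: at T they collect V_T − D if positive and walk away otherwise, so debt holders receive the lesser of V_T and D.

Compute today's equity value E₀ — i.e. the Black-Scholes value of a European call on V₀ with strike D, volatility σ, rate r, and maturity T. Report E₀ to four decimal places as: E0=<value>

d₁ = [ln(V₀/D) + (r + σ²/2)T] / (σ√T)
   = [ln(150.6927/137.5734) + (0.0736 + 0.5·0.3244²)·0.7351] / (0.3244·√0.7351)
   = [0.091085 + 0.092783] / 0.278134 = 0.661076
d₂ = d₁ − σ√T = 0.661076 − 0.278134 = 0.382942
N(d₁) = 0.745718,  N(d₂) = 0.649119,  e^(−rT) = 0.947334
E₀ = V₀·N(d₁) − D·e^(−rT)·N(d₂)
   = 150.6927·0.745718 − 137.5734·0.947334·0.649119 = 27.775969

E0=27.7760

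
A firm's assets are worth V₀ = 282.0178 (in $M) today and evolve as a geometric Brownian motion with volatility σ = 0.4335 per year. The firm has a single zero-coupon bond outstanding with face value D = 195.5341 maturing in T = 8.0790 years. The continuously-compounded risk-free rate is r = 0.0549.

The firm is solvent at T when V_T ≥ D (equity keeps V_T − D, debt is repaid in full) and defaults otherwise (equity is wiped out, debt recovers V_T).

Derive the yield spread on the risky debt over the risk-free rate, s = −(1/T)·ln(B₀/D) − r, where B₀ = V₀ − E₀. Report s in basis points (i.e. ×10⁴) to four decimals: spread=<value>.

spread=365.3324

d₁ = [ln(V₀/D) + (r + σ²/2)T] / (σ√T)
   = [ln(282.0178/195.5341) + (0.0549 + 0.5·0.4335²)·8.0790] / (0.4335·√8.0790)
   = [0.366235 + 1.202649] / 1.232162 = 1.273277
d₂ = d₁ − σ√T = 1.273277 − 1.232162 = 0.041115
N(d₁) = 0.898540,  N(d₂) = 0.516398,  e^(−rT) = 0.641762
E₀ = V₀·N(d₁) − D·e^(−rT)·N(d₂)
   = 282.0178·0.898540 − 195.5341·0.641762·0.516398 = 188.603389
B₀ = V₀ − E₀ = 282.0178 − 188.603389 = 93.414411
spread = −(1/T)·ln(B₀/D) − r = −(1/8.0790)·ln(93.414411/195.5341) − 0.0549 = 0.03653324
in basis points: 0.03653324 × 10⁴ = 365.3324 bp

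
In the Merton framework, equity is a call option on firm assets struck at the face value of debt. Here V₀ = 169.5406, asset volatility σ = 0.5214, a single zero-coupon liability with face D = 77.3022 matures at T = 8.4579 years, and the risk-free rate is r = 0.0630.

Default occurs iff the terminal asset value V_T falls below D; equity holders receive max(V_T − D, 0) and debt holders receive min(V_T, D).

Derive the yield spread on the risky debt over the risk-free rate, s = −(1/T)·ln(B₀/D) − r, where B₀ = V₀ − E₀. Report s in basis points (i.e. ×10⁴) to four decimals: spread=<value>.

spread=359.4141

d₁ = [ln(V₀/D) + (r + σ²/2)T] / (σ√T)
   = [ln(169.5406/77.3022) + (0.0630 + 0.5·0.5214²)·8.4579] / (0.5214·√8.4579)
   = [0.785370 + 1.682521] / 1.516360 = 1.627510
d₂ = d₁ − σ√T = 1.627510 − 1.516360 = 0.111150
N(d₁) = 0.948186,  N(d₂) = 0.544251,  e^(−rT) = 0.586931
E₀ = V₀·N(d₁) − D·e^(−rT)·N(d₂)
   = 169.5406·0.948186 − 77.3022·0.586931·0.544251 = 136.062687
B₀ = V₀ − E₀ = 169.5406 − 136.062687 = 33.477913
spread = −(1/T)·ln(B₀/D) − r = −(1/8.4579)·ln(33.477913/77.3022) − 0.0630 = 0.03594141
in basis points: 0.03594141 × 10⁴ = 359.4141 bp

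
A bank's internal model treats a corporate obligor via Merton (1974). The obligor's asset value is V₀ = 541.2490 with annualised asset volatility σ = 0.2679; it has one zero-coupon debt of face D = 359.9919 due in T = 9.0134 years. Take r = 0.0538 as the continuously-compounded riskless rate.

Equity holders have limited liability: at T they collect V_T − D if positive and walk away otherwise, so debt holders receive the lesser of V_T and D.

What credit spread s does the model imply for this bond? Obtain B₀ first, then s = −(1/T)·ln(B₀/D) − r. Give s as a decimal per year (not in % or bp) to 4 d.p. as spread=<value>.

d₁ = [ln(V₀/D) + (r + σ²/2)T] / (σ√T)
   = [ln(541.2490/359.9919) + (0.0538 + 0.5·0.2679²)·9.0134] / (0.2679·√9.0134)
   = [0.407798 + 0.808369] / 0.804298 = 1.512084
d₂ = d₁ − σ√T = 1.512084 − 0.804298 = 0.707786
N(d₁) = 0.934744,  N(d₂) = 0.760461,  e^(−rT) = 0.615746
E₀ = V₀·N(d₁) − D·e^(−rT)·N(d₂)
   = 541.2490·0.934744 − 359.9919·0.615746·0.760461 = 337.362674
B₀ = V₀ − E₀ = 541.2490 − 337.362674 = 203.886326
spread = −(1/T)·ln(B₀/D) − r = −(1/9.0134)·ln(203.886326/359.9919) − 0.0538 = 0.00927486

spread=0.0093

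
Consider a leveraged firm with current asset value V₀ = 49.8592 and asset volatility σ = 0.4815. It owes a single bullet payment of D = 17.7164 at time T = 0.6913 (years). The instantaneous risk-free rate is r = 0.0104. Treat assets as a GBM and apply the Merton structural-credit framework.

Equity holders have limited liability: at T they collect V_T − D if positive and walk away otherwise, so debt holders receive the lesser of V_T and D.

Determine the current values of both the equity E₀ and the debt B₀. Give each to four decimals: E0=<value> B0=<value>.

d₁ = [ln(V₀/D) + (r + σ²/2)T] / (σ√T)
   = [ln(49.8592/17.7164) + (0.0104 + 0.5·0.4815²)·0.6913] / (0.4815·√0.6913)
   = [1.034712 + 0.087326] / 0.400341 = 2.802709
d₂ = d₁ − σ√T = 2.802709 − 0.400341 = 2.402369
N(d₁) = 0.997466,  N(d₂) = 0.991855,  e^(−rT) = 0.992836
E₀ = V₀·N(d₁) − D·e^(−rT)·N(d₂)
   = 49.8592·0.997466 − 17.7164·0.992836·0.991855 = 32.286644
B₀ = V₀ − E₀ = 49.8592 − 32.286644 = 17.572556

E0=32.2866 B0=17.5726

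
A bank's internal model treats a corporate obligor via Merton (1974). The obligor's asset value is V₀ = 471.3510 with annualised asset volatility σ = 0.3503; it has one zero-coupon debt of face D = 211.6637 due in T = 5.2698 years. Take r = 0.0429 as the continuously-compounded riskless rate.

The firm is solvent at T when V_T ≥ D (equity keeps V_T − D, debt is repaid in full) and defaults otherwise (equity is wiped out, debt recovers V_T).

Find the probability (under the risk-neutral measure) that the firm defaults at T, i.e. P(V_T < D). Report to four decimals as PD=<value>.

d₁ = [ln(V₀/D) + (r + σ²/2)T] / (σ√T)
   = [ln(471.3510/211.6637) + (0.0429 + 0.5·0.3503²)·5.2698] / (0.3503·√5.2698)
   = [0.800604 + 0.549403] / 0.804150 = 1.678800
d₂ = d₁ − σ√T = 1.678800 − 0.804150 = 0.874650
risk-neutral PD = N(−d₂) = N(-0.874650) = 0.190882

PD=0.1909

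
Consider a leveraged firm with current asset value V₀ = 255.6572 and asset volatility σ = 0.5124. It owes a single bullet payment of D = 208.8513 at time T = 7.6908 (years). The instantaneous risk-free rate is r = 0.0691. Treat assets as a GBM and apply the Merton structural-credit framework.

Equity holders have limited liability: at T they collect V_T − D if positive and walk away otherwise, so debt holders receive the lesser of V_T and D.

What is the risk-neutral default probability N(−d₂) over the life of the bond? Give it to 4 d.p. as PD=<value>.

d₁ = [ln(V₀/D) + (r + σ²/2)T] / (σ√T)
   = [ln(255.6572/208.8513) + (0.0691 + 0.5·0.5124²)·7.6908] / (0.5124·√7.6908)
   = [0.202215 + 1.541059] / 1.421003 = 1.226791
d₂ = d₁ − σ√T = 1.226791 − 1.421003 = -0.194211
risk-neutral PD = N(−d₂) = N(0.194211) = 0.576995

PD=0.5770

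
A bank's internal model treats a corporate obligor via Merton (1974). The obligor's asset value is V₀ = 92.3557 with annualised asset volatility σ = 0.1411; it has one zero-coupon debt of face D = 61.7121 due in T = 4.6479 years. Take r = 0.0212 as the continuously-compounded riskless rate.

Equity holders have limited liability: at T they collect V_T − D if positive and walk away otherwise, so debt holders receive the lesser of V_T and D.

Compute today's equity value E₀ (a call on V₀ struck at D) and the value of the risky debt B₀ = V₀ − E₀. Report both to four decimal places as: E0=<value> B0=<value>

d₁ = [ln(V₀/D) + (r + σ²/2)T] / (σ√T)
   = [ln(92.3557/61.7121) + (0.0212 + 0.5·0.1411²)·4.6479] / (0.1411·√4.6479)
   = [0.403167 + 0.144803] / 0.304197 = 1.801367
d₂ = d₁ − σ√T = 1.801367 − 0.304197 = 1.497169
N(d₁) = 0.964177,  N(d₂) = 0.932825,  e^(−rT) = 0.906164
E₀ = V₀·N(d₁) − D·e^(−rT)·N(d₂)
   = 92.3557·0.964177 − 61.7121·0.906164·0.932825 = 36.882516
B₀ = V₀ − E₀ = 92.3557 − 36.882516 = 55.473184

E0=36.8825 B0=55.4732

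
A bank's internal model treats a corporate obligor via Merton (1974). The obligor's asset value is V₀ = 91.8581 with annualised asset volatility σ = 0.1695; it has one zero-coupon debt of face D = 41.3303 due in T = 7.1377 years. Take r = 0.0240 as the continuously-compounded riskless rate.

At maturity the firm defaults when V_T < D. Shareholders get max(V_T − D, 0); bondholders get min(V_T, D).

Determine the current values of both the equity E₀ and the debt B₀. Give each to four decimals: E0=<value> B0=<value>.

E0=57.1791 B0=34.6790

d₁ = [ln(V₀/D) + (r + σ²/2)T] / (σ√T)
   = [ln(91.8581/41.3303) + (0.0240 + 0.5·0.1695²)·7.1377] / (0.1695·√7.1377)
   = [0.798649 + 0.273839] / 0.452844 = 2.368337
d₂ = d₁ − σ√T = 2.368337 − 0.452844 = 1.915493
N(d₁) = 0.991066,  N(d₂) = 0.972285,  e^(−rT) = 0.842565
E₀ = V₀·N(d₁) − D·e^(−rT)·N(d₂)
   = 91.8581·0.991066 − 41.3303·0.842565·0.972285 = 57.179102
B₀ = V₀ − E₀ = 91.8581 − 57.179102 = 34.678998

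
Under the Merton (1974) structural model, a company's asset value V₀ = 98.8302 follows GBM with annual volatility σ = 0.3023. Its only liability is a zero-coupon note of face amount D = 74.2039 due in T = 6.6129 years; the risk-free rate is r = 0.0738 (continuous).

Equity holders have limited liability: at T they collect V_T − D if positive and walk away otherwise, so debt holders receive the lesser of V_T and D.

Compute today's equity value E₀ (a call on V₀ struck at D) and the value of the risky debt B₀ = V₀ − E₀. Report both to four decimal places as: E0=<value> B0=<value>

E0=57.4524 B0=41.3778

d₁ = [ln(V₀/D) + (r + σ²/2)T] / (σ√T)
   = [ln(98.8302/74.2039) + (0.0738 + 0.5·0.3023²)·6.6129] / (0.3023·√6.6129)
   = [0.286587 + 0.790193] / 0.777381 = 1.385137
d₂ = d₁ − σ√T = 1.385137 − 0.777381 = 0.607755
N(d₁) = 0.916995,  N(d₂) = 0.728325,  e^(−rT) = 0.613833
E₀ = V₀·N(d₁) − D·e^(−rT)·N(d₂)
   = 98.8302·0.916995 − 74.2039·0.613833·0.728325 = 57.452417
B₀ = V₀ − E₀ = 98.8302 − 57.452417 = 41.377783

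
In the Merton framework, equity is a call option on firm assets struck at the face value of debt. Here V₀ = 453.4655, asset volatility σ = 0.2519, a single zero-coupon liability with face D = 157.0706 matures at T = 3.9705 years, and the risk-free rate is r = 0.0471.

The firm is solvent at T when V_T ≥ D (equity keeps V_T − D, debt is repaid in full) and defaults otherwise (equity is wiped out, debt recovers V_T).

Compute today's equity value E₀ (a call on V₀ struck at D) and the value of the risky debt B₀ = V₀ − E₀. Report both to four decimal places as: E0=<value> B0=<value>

d₁ = [ln(V₀/D) + (r + σ²/2)T] / (σ√T)
   = [ln(453.4655/157.0706) + (0.0471 + 0.5·0.2519²)·3.9705] / (0.2519·√3.9705)
   = [1.060224 + 0.312982] / 0.501939 = 2.735803
d₂ = d₁ − σ√T = 2.735803 − 0.501939 = 2.233864
N(d₁) = 0.996889,  N(d₂) = 0.987254,  e^(−rT) = 0.829435
E₀ = V₀·N(d₁) − D·e^(−rT)·N(d₂)
   = 453.4655·0.996889 − 157.0706·0.829435·0.987254 = 323.435278
B₀ = V₀ − E₀ = 453.4655 − 323.435278 = 130.030222

E0=323.4353 B0=130.0302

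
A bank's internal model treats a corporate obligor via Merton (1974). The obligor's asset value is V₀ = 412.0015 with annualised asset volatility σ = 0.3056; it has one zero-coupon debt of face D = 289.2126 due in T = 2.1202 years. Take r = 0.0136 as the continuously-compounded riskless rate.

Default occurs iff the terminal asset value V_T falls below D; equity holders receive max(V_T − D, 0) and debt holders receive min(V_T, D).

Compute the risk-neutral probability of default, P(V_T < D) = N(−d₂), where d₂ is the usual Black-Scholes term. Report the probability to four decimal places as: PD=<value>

d₁ = [ln(V₀/D) + (r + σ²/2)T] / (σ√T)
   = [ln(412.0015/289.2126) + (0.0136 + 0.5·0.3056²)·2.1202] / (0.3056·√2.1202)
   = [0.353865 + 0.127839] / 0.444981 = 1.082526
d₂ = d₁ − σ√T = 1.082526 − 0.444981 = 0.637545
risk-neutral PD = N(−d₂) = N(-0.637545) = 0.261885

PD=0.2619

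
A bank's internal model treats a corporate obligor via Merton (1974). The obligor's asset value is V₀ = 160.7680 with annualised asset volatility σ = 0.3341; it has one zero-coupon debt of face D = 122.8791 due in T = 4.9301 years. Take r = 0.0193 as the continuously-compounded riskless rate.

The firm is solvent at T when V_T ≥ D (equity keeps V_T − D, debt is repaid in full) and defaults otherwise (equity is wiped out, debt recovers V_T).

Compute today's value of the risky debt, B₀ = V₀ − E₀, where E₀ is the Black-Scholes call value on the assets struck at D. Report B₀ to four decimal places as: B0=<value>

B0=92.4507

d₁ = [ln(V₀/D) + (r + σ²/2)T] / (σ√T)
   = [ln(160.7680/122.8791) + (0.0193 + 0.5·0.3341²)·4.9301] / (0.3341·√4.9301)
   = [0.268761 + 0.370307] / 0.741830 = 0.861475
d₂ = d₁ − σ√T = 0.861475 − 0.741830 = 0.119645
N(d₁) = 0.805512,  N(d₂) = 0.547618,  e^(−rT) = 0.909236
E₀ = V₀·N(d₁) − D·e^(−rT)·N(d₂)
   = 160.7680·0.805512 − 122.8791·0.909236·0.547618 = 68.317327
B₀ = V₀ − E₀ = 160.7680 − 68.317327 = 92.450673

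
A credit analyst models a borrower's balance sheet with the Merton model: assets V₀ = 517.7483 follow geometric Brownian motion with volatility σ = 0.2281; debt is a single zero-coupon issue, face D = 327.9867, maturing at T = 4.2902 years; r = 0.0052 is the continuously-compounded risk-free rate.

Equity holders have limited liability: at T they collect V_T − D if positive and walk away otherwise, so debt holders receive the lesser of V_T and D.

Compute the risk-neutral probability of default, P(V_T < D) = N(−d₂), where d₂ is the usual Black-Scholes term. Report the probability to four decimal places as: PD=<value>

d₁ = [ln(V₀/D) + (r + σ²/2)T] / (σ√T)
   = [ln(517.7483/327.9867) + (0.0052 + 0.5·0.2281²)·4.2902] / (0.2281·√4.2902)
   = [0.456516 + 0.133918] / 0.472459 = 1.249704
d₂ = d₁ − σ√T = 1.249704 − 0.472459 = 0.777245
risk-neutral PD = N(−d₂) = N(-0.777245) = 0.218507

PD=0.2185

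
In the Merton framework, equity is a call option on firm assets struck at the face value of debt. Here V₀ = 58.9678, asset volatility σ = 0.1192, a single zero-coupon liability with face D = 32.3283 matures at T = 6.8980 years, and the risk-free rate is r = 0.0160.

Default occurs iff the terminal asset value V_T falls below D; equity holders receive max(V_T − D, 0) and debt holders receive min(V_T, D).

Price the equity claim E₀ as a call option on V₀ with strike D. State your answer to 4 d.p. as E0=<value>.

E0=30.0685

d₁ = [ln(V₀/D) + (r + σ²/2)T] / (σ√T)
   = [ln(58.9678/32.3283) + (0.0160 + 0.5·0.1192²)·6.8980] / (0.1192·√6.8980)
   = [0.601049 + 0.159374] / 0.313067 = 2.428941
d₂ = d₁ − σ√T = 2.428941 − 0.313067 = 2.115873
N(d₁) = 0.992428,  N(d₂) = 0.982822,  e^(−rT) = 0.895505
E₀ = V₀·N(d₁) − D·e^(−rT)·N(d₂)
   = 58.9678·0.992428 − 32.3283·0.895505·0.982822 = 30.068485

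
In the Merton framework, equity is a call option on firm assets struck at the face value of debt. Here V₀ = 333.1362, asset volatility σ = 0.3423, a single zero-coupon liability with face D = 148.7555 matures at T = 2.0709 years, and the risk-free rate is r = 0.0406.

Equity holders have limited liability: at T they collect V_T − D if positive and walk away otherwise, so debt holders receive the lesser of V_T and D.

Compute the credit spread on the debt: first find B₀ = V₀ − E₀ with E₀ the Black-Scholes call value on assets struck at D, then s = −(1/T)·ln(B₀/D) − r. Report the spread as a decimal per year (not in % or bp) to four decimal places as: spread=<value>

spread=0.0051

d₁ = [ln(V₀/D) + (r + σ²/2)T] / (σ√T)
   = [ln(333.1362/148.7555) + (0.0406 + 0.5·0.3423²)·2.0709] / (0.3423·√2.0709)
   = [0.806247 + 0.205401] / 0.492591 = 2.053730
d₂ = d₁ − σ√T = 2.053730 − 0.492591 = 1.561139
N(d₁) = 0.979999,  N(d₂) = 0.940755,  e^(−rT) = 0.919359
E₀ = V₀·N(d₁) − D·e^(−rT)·N(d₂)
   = 333.1362·0.979999 − 148.7555·0.919359·0.940755 = 197.815851
B₀ = V₀ − E₀ = 333.1362 − 197.815851 = 135.320349
spread = −(1/T)·ln(B₀/D) − r = −(1/2.0709)·ln(135.320349/148.7555) − 0.0406 = 0.00510916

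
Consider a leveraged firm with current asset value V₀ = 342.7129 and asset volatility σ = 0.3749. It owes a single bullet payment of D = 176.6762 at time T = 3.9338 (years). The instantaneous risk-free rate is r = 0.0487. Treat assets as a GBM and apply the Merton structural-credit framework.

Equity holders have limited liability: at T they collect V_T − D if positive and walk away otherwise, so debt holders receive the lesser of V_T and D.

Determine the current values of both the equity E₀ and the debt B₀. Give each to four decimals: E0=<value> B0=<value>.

d₁ = [ln(V₀/D) + (r + σ²/2)T] / (σ√T)
   = [ln(342.7129/176.6762) + (0.0487 + 0.5·0.3749²)·3.9338] / (0.3749·√3.9338)
   = [0.662574 + 0.468024] / 0.743570 = 1.520501
d₂ = d₁ − σ√T = 1.520501 − 0.743570 = 0.776932
N(d₁) = 0.935807,  N(d₂) = 0.781400,  e^(−rT) = 0.825657
E₀ = V₀·N(d₁) − D·e^(−rT)·N(d₂)
   = 342.7129·0.935807 − 176.6762·0.825657·0.781400 = 206.727352
B₀ = V₀ − E₀ = 342.7129 − 206.727352 = 135.985548

E0=206.7274 B0=135.9855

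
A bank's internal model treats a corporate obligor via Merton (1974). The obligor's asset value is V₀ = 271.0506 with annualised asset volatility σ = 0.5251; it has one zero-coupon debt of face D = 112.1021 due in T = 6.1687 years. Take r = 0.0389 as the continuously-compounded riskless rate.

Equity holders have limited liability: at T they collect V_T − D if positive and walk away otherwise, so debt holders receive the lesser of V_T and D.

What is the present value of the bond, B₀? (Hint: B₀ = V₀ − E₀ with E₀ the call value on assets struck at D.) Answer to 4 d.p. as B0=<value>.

B0=69.0425

d₁ = [ln(V₀/D) + (r + σ²/2)T] / (σ√T)
   = [ln(271.0506/112.1021) + (0.0389 + 0.5·0.5251²)·6.1687] / (0.5251·√6.1687)
   = [0.882895 + 1.090410] / 1.304184 = 1.513058
d₂ = d₁ − σ√T = 1.513058 − 1.304184 = 0.208874
N(d₁) = 0.934868,  N(d₂) = 0.582727,  e^(−rT) = 0.786657
E₀ = V₀·N(d₁) − D·e^(−rT)·N(d₂)
   = 271.0506·0.934868 − 112.1021·0.786657·0.582727 = 202.008098
B₀ = V₀ − E₀ = 271.0506 − 202.008098 = 69.042502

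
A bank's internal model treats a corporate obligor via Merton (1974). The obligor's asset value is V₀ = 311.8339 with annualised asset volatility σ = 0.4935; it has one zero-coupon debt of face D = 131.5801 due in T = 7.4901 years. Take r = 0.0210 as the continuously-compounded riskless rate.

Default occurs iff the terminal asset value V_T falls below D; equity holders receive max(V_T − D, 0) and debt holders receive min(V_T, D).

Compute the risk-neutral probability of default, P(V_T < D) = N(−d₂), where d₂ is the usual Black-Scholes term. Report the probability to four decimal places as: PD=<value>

PD=0.4681

d₁ = [ln(V₀/D) + (r + σ²/2)T] / (σ√T)
   = [ln(311.8339/131.5801) + (0.0210 + 0.5·0.4935²)·7.4901] / (0.4935·√7.4901)
   = [0.862855 + 1.069370] / 1.350613 = 1.430628
d₂ = d₁ − σ√T = 1.430628 − 1.350613 = 0.080015
risk-neutral PD = N(−d₂) = N(-0.080015) = 0.468113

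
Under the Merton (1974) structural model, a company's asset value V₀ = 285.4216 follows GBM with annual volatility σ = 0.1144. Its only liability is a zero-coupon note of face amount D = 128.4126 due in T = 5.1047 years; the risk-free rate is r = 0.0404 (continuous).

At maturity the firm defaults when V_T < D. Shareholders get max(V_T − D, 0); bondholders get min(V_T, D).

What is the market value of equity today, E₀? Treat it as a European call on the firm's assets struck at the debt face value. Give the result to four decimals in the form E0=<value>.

E0=180.9397

d₁ = [ln(V₀/D) + (r + σ²/2)T] / (σ√T)
   = [ln(285.4216/128.4126) + (0.0404 + 0.5·0.1144²)·5.1047] / (0.1144·√5.1047)
   = [0.798719 + 0.239633] / 0.258471 = 4.017294
d₂ = d₁ − σ√T = 4.017294 − 0.258471 = 3.758823
N(d₁) = 0.999971,  N(d₂) = 0.999915,  e^(−rT) = 0.813646
E₀ = V₀·N(d₁) − D·e^(−rT)·N(d₂)
   = 285.4216·0.999971 − 128.4126·0.813646·0.999915 = 180.939717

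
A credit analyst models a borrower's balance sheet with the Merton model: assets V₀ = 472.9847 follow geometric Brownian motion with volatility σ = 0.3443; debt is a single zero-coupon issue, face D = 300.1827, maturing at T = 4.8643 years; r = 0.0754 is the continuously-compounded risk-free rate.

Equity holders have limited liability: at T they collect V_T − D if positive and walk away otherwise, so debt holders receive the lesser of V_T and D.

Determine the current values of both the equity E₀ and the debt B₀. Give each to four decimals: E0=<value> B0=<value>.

E0=281.1347 B0=191.8500

d₁ = [ln(V₀/D) + (r + σ²/2)T] / (σ√T)
   = [ln(472.9847/300.1827) + (0.0754 + 0.5·0.3443²)·4.8643] / (0.3443·√4.8643)
   = [0.454672 + 0.655081] / 0.759359 = 1.461434
d₂ = d₁ − σ√T = 1.461434 − 0.759359 = 0.702075
N(d₁) = 0.928052,  N(d₂) = 0.758684,  e^(−rT) = 0.692970
E₀ = V₀·N(d₁) − D·e^(−rT)·N(d₂)
   = 472.9847·0.928052 − 300.1827·0.692970·0.758684 = 281.134670
B₀ = V₀ − E₀ = 472.9847 − 281.134670 = 191.850030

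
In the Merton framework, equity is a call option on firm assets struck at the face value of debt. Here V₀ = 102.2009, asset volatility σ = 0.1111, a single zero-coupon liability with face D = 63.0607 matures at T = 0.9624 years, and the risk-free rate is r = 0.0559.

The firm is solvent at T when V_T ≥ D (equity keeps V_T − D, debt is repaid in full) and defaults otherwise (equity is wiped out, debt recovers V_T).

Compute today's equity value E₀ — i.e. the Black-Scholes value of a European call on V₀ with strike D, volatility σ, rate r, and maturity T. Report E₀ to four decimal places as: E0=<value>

d₁ = [ln(V₀/D) + (r + σ²/2)T] / (σ√T)
   = [ln(102.2009/63.0607) + (0.0559 + 0.5·0.1111²)·0.9624] / (0.1111·√0.9624)
   = [0.482843 + 0.059738] / 0.108991 = 4.978199
d₂ = d₁ − σ√T = 4.978199 − 0.108991 = 4.869208
N(d₁) = 1.000000,  N(d₂) = 0.999999,  e^(−rT) = 0.947623
E₀ = V₀·N(d₁) − D·e^(−rT)·N(d₂)
   = 102.2009·1.000000 − 63.0607·0.947623·0.999999 = 42.443109

E0=42.4431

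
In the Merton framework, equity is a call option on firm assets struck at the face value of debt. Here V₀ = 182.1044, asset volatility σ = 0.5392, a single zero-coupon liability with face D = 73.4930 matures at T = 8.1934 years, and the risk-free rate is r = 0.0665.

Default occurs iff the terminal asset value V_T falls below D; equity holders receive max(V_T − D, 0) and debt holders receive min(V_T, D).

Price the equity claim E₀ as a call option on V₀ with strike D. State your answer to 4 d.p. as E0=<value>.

E0=150.0292

d₁ = [ln(V₀/D) + (r + σ²/2)T] / (σ√T)
   = [ln(182.1044/73.4930) + (0.0665 + 0.5·0.5392²)·8.1934] / (0.5392·√8.1934)
   = [0.907390 + 1.735922] / 1.543412 = 1.712641
d₂ = d₁ − σ√T = 1.712641 − 1.543412 = 0.169229
N(d₁) = 0.956611,  N(d₂) = 0.567192,  e^(−rT) = 0.579922
E₀ = V₀·N(d₁) − D·e^(−rT)·N(d₂)
   = 182.1044·0.956611 − 73.4930·0.579922·0.567192 = 150.029179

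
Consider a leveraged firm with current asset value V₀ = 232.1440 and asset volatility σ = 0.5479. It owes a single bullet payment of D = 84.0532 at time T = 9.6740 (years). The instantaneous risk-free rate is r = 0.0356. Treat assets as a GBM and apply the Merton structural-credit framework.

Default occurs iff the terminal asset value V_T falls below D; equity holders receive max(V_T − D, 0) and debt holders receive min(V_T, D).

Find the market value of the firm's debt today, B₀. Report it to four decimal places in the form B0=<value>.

d₁ = [ln(V₀/D) + (r + σ²/2)T] / (σ√T)
   = [ln(232.1440/84.0532) + (0.0356 + 0.5·0.5479²)·9.6740] / (0.5479·√9.6740)
   = [1.015908 + 1.796435] / 1.704136 = 1.650304
d₂ = d₁ − σ√T = 1.650304 − 1.704136 = -0.053833
N(d₁) = 0.950560,  N(d₂) = 0.478534,  e^(−rT) = 0.708649
E₀ = V₀·N(d₁) − D·e^(−rT)·N(d₂)
   = 232.1440·0.950560 − 84.0532·0.708649·0.478534 = 192.163171
B₀ = V₀ − E₀ = 232.1440 − 192.163171 = 39.980829

B0=39.9808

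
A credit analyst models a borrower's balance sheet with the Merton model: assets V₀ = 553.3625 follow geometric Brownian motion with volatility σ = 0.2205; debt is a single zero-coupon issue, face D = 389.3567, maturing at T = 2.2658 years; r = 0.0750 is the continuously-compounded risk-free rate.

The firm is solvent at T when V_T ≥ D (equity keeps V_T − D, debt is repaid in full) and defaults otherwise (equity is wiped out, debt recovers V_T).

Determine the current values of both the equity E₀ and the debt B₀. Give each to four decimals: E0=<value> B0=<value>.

d₁ = [ln(V₀/D) + (r + σ²/2)T] / (σ√T)
   = [ln(553.3625/389.3567) + (0.0750 + 0.5·0.2205²)·2.2658] / (0.2205·√2.2658)
   = [0.351517 + 0.225017] / 0.331909 = 1.737024
d₂ = d₁ − σ√T = 1.737024 − 0.331909 = 1.405115
N(d₁) = 0.958809,  N(d₂) = 0.920006,  e^(−rT) = 0.843720
E₀ = V₀·N(d₁) − D·e^(−rT)·N(d₂)
   = 553.3625·0.958809 − 389.3567·0.843720·0.920006 = 228.339309
B₀ = V₀ − E₀ = 553.3625 − 228.339309 = 325.023191

E0=228.3393 B0=325.0232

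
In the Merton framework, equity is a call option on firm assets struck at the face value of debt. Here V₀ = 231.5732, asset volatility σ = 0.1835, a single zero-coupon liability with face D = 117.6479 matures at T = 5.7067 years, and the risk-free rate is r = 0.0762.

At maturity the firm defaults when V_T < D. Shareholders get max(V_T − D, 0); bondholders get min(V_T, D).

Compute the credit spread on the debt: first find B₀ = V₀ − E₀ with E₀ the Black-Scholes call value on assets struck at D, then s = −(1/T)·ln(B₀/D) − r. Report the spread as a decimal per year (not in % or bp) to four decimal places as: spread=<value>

d₁ = [ln(V₀/D) + (r + σ²/2)T] / (σ√T)
   = [ln(231.5732/117.6479) + (0.0762 + 0.5·0.1835²)·5.7067] / (0.1835·√5.7067)
   = [0.677200 + 0.530929] / 0.438358 = 2.756035
d₂ = d₁ − σ√T = 2.756035 − 0.438358 = 2.317677
N(d₁) = 0.997075,  N(d₂) = 0.989767,  e^(−rT) = 0.647361
E₀ = V₀·N(d₁) − D·e^(−rT)·N(d₂)
   = 231.5732·0.997075 − 117.6479·0.647361·0.989767 = 155.514445
B₀ = V₀ − E₀ = 231.5732 − 155.514445 = 76.058755
spread = −(1/T)·ln(B₀/D) − r = −(1/5.7067)·ln(76.058755/117.6479) − 0.0762 = 0.00023474

spread=0.0002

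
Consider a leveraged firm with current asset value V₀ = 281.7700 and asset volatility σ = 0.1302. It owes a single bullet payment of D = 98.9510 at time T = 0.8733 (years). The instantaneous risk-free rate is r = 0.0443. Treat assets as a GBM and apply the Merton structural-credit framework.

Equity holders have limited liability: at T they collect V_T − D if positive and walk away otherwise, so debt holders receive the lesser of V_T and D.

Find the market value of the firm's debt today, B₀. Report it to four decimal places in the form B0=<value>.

B0=95.1960

d₁ = [ln(V₀/D) + (r + σ²/2)T] / (σ√T)
   = [ln(281.7700/98.9510) + (0.0443 + 0.5·0.1302²)·0.8733] / (0.1302·√0.8733)
   = [1.046466 + 0.046089] / 0.121673 = 8.979473
d₂ = d₁ − σ√T = 8.979473 − 0.121673 = 8.857801
N(d₁) = 1.000000,  N(d₂) = 1.000000,  e^(−rT) = 0.962052
E₀ = V₀·N(d₁) − D·e^(−rT)·N(d₂)
   = 281.7700·1.000000 − 98.9510·0.962052·1.000000 = 186.574032
B₀ = V₀ − E₀ = 281.7700 − 186.574032 = 95.195968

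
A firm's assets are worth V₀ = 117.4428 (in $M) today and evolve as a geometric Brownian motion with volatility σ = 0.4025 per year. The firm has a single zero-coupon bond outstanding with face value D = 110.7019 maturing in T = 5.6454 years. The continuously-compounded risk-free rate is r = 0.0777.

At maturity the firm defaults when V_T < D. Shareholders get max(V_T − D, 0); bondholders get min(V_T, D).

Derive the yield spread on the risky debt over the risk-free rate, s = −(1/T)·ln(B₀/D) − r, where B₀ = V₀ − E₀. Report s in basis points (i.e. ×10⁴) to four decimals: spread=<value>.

spread=443.7420

d₁ = [ln(V₀/D) + (r + σ²/2)T] / (σ√T)
   = [ln(117.4428/110.7019) + (0.0777 + 0.5·0.4025²)·5.6454] / (0.4025·√5.6454)
   = [0.059110 + 0.895943] / 0.956342 = 0.998652
d₂ = d₁ − σ√T = 0.998652 − 0.956342 = 0.042310
N(d₁) = 0.841018,  N(d₂) = 0.516874,  e^(−rT) = 0.644908
E₀ = V₀·N(d₁) − D·e^(−rT)·N(d₂)
   = 117.4428·0.841018 − 110.7019·0.644908·0.516874 = 61.870586
B₀ = V₀ − E₀ = 117.4428 − 61.870586 = 55.572214
spread = −(1/T)·ln(B₀/D) − r = −(1/5.6454)·ln(55.572214/110.7019) − 0.0777 = 0.04437420
in basis points: 0.04437420 × 10⁴ = 443.7420 bp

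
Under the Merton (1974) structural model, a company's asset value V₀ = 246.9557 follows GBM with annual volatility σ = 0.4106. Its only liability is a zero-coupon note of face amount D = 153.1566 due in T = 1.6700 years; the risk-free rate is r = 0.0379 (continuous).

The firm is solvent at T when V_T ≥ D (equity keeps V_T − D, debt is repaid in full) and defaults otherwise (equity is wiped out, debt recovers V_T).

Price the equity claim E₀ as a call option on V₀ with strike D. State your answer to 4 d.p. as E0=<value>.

E0=111.0370

d₁ = [ln(V₀/D) + (r + σ²/2)T] / (σ√T)
   = [ln(246.9557/153.1566) + (0.0379 + 0.5·0.4106²)·1.6700] / (0.4106·√1.6700)
   = [0.477748 + 0.204068] / 0.530612 = 1.284961
d₂ = d₁ − σ√T = 1.284961 − 0.530612 = 0.754348
N(d₁) = 0.900597,  N(d₂) = 0.774680,  e^(−rT) = 0.938668
E₀ = V₀·N(d₁) − D·e^(−rT)·N(d₂)
   = 246.9557·0.900597 − 153.1566·0.938668·0.774680 = 111.037034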